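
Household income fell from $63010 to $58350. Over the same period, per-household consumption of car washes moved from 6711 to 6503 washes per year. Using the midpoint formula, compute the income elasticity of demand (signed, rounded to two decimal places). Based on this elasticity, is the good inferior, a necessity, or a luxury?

%ΔQ = (6503 − 6711)/[( 6711 + 6503)/2] = -208/6607 = -0.031481…
%ΔIncome = (58350 − 63010)/[( 63010 + 58350)/2] = -4660/60680 = -0.076796…
E_income = (-208/6607) / (-4660/60680) = 0.4099…
0 < E_income < 1 ⇒ normal good, necessity.

0.41; necessity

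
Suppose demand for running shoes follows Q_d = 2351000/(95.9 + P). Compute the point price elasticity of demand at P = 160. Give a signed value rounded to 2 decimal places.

-0.63

dQ_d/dP = −2351000/(95.9 + P)² = -35.9015. At P = 160, Q_d = 9187.18.
Ed = (dQ_d/dP)·(P/Q_d) = (-35.9015) × (160/9187.18) = -0.6252…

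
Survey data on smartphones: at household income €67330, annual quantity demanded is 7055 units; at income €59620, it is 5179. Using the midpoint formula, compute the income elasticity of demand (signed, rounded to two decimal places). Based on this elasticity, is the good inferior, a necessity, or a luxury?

2.52; luxury

%ΔQ = (5179 − 7055)/[( 7055 + 5179)/2] = -1876/6117 = -0.306686…
%ΔIncome = (59620 − 67330)/[( 67330 + 59620)/2] = -7710/63475 = -0.121465…
E_income = (-1876/6117) / (-7710/63475) = 2.5248…
E_income > 1 ⇒ normal good, luxury.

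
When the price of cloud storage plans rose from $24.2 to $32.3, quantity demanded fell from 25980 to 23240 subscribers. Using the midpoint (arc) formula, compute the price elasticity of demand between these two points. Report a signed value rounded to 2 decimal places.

-0.39

%ΔQ = (23240 − 25980) / [(25980 + 23240)/2] = -2740/24610 = -0.111336…
%ΔP = (32.3 − 24.2) / [(24.2 + 32.3)/2] = 8.1/28.25 = 0.286725…
Arc Ed = %ΔQ / %ΔP = (-2740/24610) / (8.1/28.25) = -0.3883…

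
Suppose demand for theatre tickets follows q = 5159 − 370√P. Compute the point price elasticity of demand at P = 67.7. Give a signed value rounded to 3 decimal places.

dq/dP = −370/(2√P) = -22.4842. At P = 67.7, q = 2114.64.
Ed = (dq/dP)·(P/q) = (-22.4842) × (67.7/2114.64) = -0.71982…

-0.720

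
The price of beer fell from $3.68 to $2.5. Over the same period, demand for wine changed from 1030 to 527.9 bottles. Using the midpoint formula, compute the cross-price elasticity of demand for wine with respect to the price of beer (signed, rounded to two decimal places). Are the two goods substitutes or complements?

1.69; substitutes

%ΔQ_{wine} = (527.9 − 1030)/avg = -502.1/778.95 = -0.644585…
%ΔP_{beer} = (2.5 − 3.68)/avg = -1.18/3.09 = -0.381877…
E_cross = (-502.1/778.95) / (-1.18/3.09) = 1.6879…
E_cross > 0 ⇒ the goods are substitutes.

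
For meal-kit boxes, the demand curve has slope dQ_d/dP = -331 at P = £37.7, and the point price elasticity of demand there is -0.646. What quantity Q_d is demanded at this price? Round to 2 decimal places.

Ed = (dQ_d/dP)·(P/Q_d) ⇒ Q_d = (dQ_d/dP)·P/Ed = (-331)·37.7/(-0.646) = 19316.8730…

19316.87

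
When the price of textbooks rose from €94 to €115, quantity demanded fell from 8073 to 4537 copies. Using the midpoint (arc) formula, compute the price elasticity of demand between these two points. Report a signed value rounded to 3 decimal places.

-2.791

%ΔQ = (4537 − 8073) / [(8073 + 4537)/2] = -3536/6305 = -0.560824…
%ΔP = (115 − 94) / [(94 + 115)/2] = 21/104.5 = 0.200956…
Arc Ed = %ΔQ / %ΔP = (-3536/6305) / (21/104.5) = -2.79077…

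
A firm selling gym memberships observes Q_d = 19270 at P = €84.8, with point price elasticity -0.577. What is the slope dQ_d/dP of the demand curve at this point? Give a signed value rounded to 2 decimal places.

-131.12

Ed = (dQ_d/dP)·(P/Q_d) ⇒ dQ_d/dP = Ed·Q_d/P = (-0.577)·19270/84.8 = -131.1178…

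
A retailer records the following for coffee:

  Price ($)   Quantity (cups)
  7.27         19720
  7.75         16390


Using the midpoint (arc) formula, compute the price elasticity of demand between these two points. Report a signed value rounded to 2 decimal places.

-2.89

%ΔQ = (16390 − 19720) / [(19720 + 16390)/2] = -3330/18055 = -0.184436…
%ΔP = (7.75 − 7.27) / [(7.27 + 7.75)/2] = 0.48/7.51 = 0.063914…
Arc Ed = %ΔQ / %ΔP = (-3330/18055) / (0.48/7.51) = -2.8856…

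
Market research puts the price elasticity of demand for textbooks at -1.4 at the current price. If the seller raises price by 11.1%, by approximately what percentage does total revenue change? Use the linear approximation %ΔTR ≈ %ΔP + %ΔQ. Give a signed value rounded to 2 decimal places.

-4.44%

%ΔQ ≈ Ed × %ΔP = (-1.4) × (+11.1%) = -15.5400%
%ΔTR ≈ %ΔP + %ΔQ = (+11.1%) + (-15.5400%) = -4.4400%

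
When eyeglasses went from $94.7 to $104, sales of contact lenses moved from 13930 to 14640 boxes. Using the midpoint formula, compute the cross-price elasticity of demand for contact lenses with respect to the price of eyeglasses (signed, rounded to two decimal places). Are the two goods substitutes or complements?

0.53; substitutes

%ΔQ_{contact lenses} = (14640 − 13930)/avg = 710/14285 = 0.049702…
%ΔP_{eyeglasses} = (104 − 94.7)/avg = 9.3/99.35 = 0.093608…
E_cross = (710/14285) / (9.3/99.35) = 0.5309…
E_cross > 0 ⇒ the goods are substitutes.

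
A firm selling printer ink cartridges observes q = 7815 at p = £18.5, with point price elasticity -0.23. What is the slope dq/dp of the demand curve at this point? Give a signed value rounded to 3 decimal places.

Ed = (dq/dp)·(p/q) ⇒ dq/dp = Ed·q/p = (-0.23)·7815/18.5 = -97.15945…

-97.159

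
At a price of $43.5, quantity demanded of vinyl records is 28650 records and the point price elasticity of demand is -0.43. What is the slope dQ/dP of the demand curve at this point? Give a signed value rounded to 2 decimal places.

-283.21

Ed = (dQ/dP)·(P/Q) ⇒ dQ/dP = Ed·Q/P = (-0.43)·28650/43.5 = -283.2068…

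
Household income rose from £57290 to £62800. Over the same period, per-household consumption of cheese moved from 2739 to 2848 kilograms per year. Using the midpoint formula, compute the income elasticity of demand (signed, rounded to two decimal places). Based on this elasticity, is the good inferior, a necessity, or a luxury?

0.43; necessity

%ΔQ = (2848 − 2739)/[( 2739 + 2848)/2] = 109/2793.5 = 0.039019…
%ΔIncome = (62800 − 57290)/[( 57290 + 62800)/2] = 5510/60045 = 0.091764…
E_income = (109/2793.5) / (5510/60045) = 0.4252…
0 < E_income < 1 ⇒ normal good, necessity.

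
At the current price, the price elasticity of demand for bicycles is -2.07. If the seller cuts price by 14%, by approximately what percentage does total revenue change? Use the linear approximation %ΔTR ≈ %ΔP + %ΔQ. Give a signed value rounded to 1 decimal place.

+15.0%

%ΔQ ≈ Ed × %ΔP = (-2.07) × (-14%) = +28.9800%
%ΔTR ≈ %ΔP + %ΔQ = (-14%) + (+28.9800%) = +14.9800%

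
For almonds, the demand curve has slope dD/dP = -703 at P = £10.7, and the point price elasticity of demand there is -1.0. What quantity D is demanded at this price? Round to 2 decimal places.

Ed = (dD/dP)·(P/D) ⇒ D = (dD/dP)·P/Ed = (-703)·10.7/(-1.0) = 7522.1

7522.10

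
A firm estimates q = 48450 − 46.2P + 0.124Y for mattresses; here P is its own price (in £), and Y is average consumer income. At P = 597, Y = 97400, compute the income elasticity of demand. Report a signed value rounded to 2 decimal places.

0.37

At the given values, q = 48450 − 46.2(597) + 0.124(97400) = 32946.2.
∂q/∂Y = 0.124.
E = (0.124) × (97400/32946.2) = 0.3665…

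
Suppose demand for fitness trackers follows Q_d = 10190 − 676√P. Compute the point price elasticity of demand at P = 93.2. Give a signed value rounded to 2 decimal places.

dQ_d/dP = −676/(2√P) = -35.0113. At P = 93.2, Q_d = 3663.89.
Ed = (dQ_d/dP)·(P/Q_d) = (-35.0113) × (93.2/3663.89) = -0.8906…

-0.89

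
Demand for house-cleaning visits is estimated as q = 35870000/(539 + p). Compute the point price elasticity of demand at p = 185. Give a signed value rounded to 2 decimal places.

dq/dp = −35870000/(539 + p)² = -68.4312. At p = 185, q = 49544.2.
Ed = (dq/dp)·(p/q) = (-68.4312) × (185/49544.2) = -0.2555…

-0.26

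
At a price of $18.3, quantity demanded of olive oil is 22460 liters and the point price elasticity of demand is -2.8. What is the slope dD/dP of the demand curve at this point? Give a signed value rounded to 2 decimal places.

Ed = (dD/dP)·(P/D) ⇒ dD/dP = Ed·D/P = (-2.8)·22460/18.3 = -3436.5027…

-3436.50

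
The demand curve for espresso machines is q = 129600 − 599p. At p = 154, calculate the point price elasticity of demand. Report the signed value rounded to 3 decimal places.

-2.470

dq/dp = −599. At p = 154, q = 129600 − 599(154) = 37354.
Ed = (dq/dp)·(p/q) = −599 × (154/37354) = -2.46950…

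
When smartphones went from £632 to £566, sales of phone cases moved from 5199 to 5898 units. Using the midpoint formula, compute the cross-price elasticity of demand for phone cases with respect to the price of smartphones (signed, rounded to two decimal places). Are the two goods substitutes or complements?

%ΔQ_{phone cases} = (5898 − 5199)/avg = 699/5548.5 = 0.125979…
%ΔP_{smartphones} = (566 − 632)/avg = -66/599 = -0.110183…
E_cross = (699/5548.5) / (-66/599) = -1.1433…
E_cross < 0 ⇒ the goods are complements.

-1.14; complements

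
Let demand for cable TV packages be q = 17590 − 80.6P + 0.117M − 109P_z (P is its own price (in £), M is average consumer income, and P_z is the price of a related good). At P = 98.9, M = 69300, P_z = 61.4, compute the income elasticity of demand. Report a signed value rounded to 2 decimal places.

At the given values, q = 17590 − 80.6(98.9) + 0.117(69300) − 109(61.4) = 11034.16.
∂q/∂M = 0.117.
E = (0.117) × (69300/11034.16) = 0.7348…

0.73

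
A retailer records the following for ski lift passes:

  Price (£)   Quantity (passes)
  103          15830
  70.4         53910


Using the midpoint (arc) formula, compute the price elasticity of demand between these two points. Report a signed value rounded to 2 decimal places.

-2.90

%ΔQ = (53910 − 15830) / [(15830 + 53910)/2] = 38080/34870 = 1.092056…
%ΔP = (70.4 − 103) / [(103 + 70.4)/2] = -32.6/86.7 = -0.376009…
Arc Ed = %ΔQ / %ΔP = (38080/34870) / (-32.6/86.7) = -2.9043…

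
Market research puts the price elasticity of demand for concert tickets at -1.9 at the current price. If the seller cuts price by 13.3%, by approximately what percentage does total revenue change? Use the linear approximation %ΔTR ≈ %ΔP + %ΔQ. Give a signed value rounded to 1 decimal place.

+12.0%

%ΔQ ≈ Ed × %ΔP = (-1.9) × (-13.3%) = +25.2700%
%ΔTR ≈ %ΔP + %ΔQ = (-13.3%) + (+25.2700%) = +11.9700%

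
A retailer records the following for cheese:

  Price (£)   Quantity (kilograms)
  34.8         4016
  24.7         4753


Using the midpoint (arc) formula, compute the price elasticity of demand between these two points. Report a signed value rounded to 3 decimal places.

%ΔQ = (4753 − 4016) / [(4016 + 4753)/2] = 737/4384.5 = 0.168092…
%ΔP = (24.7 − 34.8) / [(34.8 + 24.7)/2] = -10.1/29.75 = -0.339495…
Arc Ed = %ΔQ / %ΔP = (737/4384.5) / (-10.1/29.75) = -0.49512…

-0.495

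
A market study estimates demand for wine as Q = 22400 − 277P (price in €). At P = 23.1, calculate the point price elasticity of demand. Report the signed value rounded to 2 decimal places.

-0.40

dQ/dP = −277. At P = 23.1, Q = 22400 − 277(23.1) = 16001.3.
Ed = (dQ/dP)·(P/Q) = −277 × (23.1/16001.3) = -0.3998…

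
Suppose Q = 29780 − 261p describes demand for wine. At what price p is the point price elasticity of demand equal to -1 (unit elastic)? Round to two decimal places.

Ed = −261p/(29780 − 261p). Set this equal to -1:
261p = 1·(29780 − 261p) ⇒ 261p(1 + 1) = 1·29780
p = 1·29780 / (261·2) = 57.0498…

57.05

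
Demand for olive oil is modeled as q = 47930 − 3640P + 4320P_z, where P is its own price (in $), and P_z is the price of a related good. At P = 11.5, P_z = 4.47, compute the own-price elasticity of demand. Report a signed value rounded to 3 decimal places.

-1.649

At the given values, q = 47930 − 3640(11.5) + 4320(4.47) = 25380.4.
∂q/∂P = −3640.
E = (-3640) × (11.5/25380.4) = -1.64930…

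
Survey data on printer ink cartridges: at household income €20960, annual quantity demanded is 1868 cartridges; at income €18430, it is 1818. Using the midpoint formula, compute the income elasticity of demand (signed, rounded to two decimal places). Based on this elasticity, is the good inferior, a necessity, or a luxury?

0.21; necessity

%ΔQ = (1818 − 1868)/[( 1868 + 1818)/2] = -50/1843 = -0.027129…
%ΔIncome = (18430 − 20960)/[( 20960 + 18430)/2] = -2530/19695 = -0.128458…
E_income = (-50/1843) / (-2530/19695) = 0.2111…
0 < E_income < 1 ⇒ normal good, necessity.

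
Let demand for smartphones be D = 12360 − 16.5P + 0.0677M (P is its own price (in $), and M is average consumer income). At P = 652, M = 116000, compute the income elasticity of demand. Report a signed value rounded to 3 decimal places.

0.831

At the given values, D = 12360 − 16.5(652) + 0.0677(116000) = 9455.2.
∂D/∂M = 0.0677.
E = (0.0677) × (116000/9455.2) = 0.83056…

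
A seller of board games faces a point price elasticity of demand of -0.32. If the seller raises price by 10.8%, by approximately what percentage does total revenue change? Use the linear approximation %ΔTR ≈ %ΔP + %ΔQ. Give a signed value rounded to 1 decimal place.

%ΔQ ≈ Ed × %ΔP = (-0.32) × (+10.8%) = -3.4560%
%ΔTR ≈ %ΔP + %ΔQ = (+10.8%) + (-3.4560%) = +7.3440%

+7.3%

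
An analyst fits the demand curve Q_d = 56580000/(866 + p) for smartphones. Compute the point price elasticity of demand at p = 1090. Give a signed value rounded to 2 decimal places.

dQ_d/dp = −56580000/(866 + p)² = -14.7885. At p = 1090, Q_d = 28926.4.
Ed = (dQ_d/dp)·(p/Q_d) = (-14.7885) × (1090/28926.4) = -0.5572…

-0.56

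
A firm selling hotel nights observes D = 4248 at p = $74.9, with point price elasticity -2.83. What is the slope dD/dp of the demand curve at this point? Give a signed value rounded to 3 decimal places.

-160.505

Ed = (dD/dp)·(p/D) ⇒ dD/dp = Ed·D/p = (-2.83)·4248/74.9 = -160.50520…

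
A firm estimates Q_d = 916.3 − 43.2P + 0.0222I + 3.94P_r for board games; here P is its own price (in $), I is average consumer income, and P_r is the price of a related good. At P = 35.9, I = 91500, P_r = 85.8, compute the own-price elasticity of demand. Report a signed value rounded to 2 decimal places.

-0.89

At the given values, Q_d = 916.3 − 43.2(35.9) + 0.0222(91500) + 3.94(85.8) = 1734.772.
∂Q_d/∂P = −43.2.
E = (-43.2) × (35.9/1734.772) = -0.8939…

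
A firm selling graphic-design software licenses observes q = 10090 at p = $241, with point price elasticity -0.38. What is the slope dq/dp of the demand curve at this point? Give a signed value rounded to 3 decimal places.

-15.910

Ed = (dq/dp)·(p/q) ⇒ dq/dp = Ed·q/p = (-0.38)·10090/241 = -15.90954…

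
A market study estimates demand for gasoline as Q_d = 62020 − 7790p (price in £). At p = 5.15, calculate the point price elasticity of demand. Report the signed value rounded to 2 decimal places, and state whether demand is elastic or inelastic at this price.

-1.83; elastic

dQ_d/dp = −7790. At p = 5.15, Q_d = 62020 − 7790(5.15) = 21901.5.
Ed = (dQ_d/dp)·(p/Q_d) = −7790 × (5.15/21901.5) = -1.8317…
|Ed| = 1.83 > 1, so demand is elastic.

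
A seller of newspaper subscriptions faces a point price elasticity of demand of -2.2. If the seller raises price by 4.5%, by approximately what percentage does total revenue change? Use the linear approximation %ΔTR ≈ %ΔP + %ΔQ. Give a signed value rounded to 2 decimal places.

%ΔQ ≈ Ed × %ΔP = (-2.2) × (+4.5%) = -9.9000%
%ΔTR ≈ %ΔP + %ΔQ = (+4.5%) + (-9.9000%) = -5.4000%

-5.40%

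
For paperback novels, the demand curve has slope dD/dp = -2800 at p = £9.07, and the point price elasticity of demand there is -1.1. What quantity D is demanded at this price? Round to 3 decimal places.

23087.273

Ed = (dD/dp)·(p/D) ⇒ D = (dD/dp)·p/Ed = (-2800)·9.07/(-1.1) = 23087.27272…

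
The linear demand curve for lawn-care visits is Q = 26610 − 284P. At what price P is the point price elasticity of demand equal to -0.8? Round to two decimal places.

Ed = −284P/(26610 − 284P). Set this equal to -0.8:
284P = 0.8·(26610 − 284P) ⇒ 284P(1 + 0.8) = 0.8·26610
P = 0.8·26610 / (284·1.8) = 41.6431…

41.64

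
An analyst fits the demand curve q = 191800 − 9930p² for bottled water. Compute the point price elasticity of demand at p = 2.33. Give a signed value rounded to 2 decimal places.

dq/dp = −2·9930·p = -46273.8. At p = 2.33, q = 137891.023.
Ed = (dq/dp)·(p/q) = (-46273.8) × (2.33/137891.023) = -0.7819…

-0.78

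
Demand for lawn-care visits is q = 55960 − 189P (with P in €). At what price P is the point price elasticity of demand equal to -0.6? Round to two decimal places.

111.03

Ed = −189P/(55960 − 189P). Set this equal to -0.6:
189P = 0.6·(55960 − 189P) ⇒ 189P(1 + 0.6) = 0.6·55960
P = 0.6·55960 / (189·1.6) = 111.0317…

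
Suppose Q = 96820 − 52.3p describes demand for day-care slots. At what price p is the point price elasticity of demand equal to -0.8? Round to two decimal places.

822.77

Ed = −52.3p/(96820 − 52.3p). Set this equal to -0.8:
52.3p = 0.8·(96820 − 52.3p) ⇒ 52.3p(1 + 0.8) = 0.8·96820
p = 0.8·96820 / (52.3·1.8) = 822.7745…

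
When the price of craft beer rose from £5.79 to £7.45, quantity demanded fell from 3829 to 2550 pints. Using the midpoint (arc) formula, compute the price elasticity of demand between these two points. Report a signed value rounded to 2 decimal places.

%ΔQ = (2550 − 3829) / [(3829 + 2550)/2] = -1279/3189.5 = -0.401003…
%ΔP = (7.45 − 5.79) / [(5.79 + 7.45)/2] = 1.66/6.62 = 0.250755…
Arc Ed = %ΔQ / %ΔP = (-1279/3189.5) / (1.66/6.62) = -1.5991…

-1.60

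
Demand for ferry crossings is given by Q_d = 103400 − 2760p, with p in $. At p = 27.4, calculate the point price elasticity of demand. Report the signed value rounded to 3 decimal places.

-2.723

dQ_d/dp = −2760. At p = 27.4, Q_d = 103400 − 2760(27.4) = 27776.
Ed = (dQ_d/dp)·(p/Q_d) = −2760 × (27.4/27776) = -2.72263…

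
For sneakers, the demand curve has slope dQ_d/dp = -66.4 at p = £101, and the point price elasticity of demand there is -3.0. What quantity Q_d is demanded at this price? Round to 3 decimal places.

2235.467

Ed = (dQ_d/dp)·(p/Q_d) ⇒ Q_d = (dQ_d/dp)·p/Ed = (-66.4)·101/(-3.0) = 2235.46666…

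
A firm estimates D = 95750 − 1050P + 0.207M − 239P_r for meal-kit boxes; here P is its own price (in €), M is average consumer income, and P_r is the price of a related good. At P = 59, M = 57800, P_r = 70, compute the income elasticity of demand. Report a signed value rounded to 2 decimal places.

0.41

At the given values, D = 95750 − 1050(59) + 0.207(57800) − 239(70) = 29034.6.
∂D/∂M = 0.207.
E = (0.207) × (57800/29034.6) = 0.4120…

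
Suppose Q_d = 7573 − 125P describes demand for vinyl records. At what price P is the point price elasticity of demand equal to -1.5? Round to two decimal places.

Ed = −125P/(7573 − 125P). Set this equal to -1.5:
125P = 1.5·(7573 − 125P) ⇒ 125P(1 + 1.5) = 1.5·7573
P = 1.5·7573 / (125·2.5) = 36.3504

36.35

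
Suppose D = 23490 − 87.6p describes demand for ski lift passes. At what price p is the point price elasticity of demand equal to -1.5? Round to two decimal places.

Ed = −87.6p/(23490 − 87.6p). Set this equal to -1.5:
87.6p = 1.5·(23490 − 87.6p) ⇒ 87.6p(1 + 1.5) = 1.5·23490
p = 1.5·23490 / (87.6·2.5) = 160.8904…

160.89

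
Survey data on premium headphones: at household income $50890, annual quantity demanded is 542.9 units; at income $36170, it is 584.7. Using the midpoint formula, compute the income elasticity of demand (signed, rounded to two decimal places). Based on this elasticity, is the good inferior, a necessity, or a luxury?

-0.22; inferior

%ΔQ = (584.7 − 542.9)/[( 542.9 + 584.7)/2] = 41.8/563.8 = 0.074139…
%ΔIncome = (36170 − 50890)/[( 50890 + 36170)/2] = -14720/43530 = -0.338157…
E_income = (41.8/563.8) / (-14720/43530) = -0.2192…
E_income < 0 ⇒ inferior good.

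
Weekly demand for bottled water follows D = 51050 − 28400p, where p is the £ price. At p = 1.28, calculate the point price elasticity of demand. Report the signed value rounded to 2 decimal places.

-2.47

dD/dp = −28400. At p = 1.28, D = 51050 − 28400(1.28) = 14698.
Ed = (dD/dp)·(p/D) = −28400 × (1.28/14698) = -2.4732…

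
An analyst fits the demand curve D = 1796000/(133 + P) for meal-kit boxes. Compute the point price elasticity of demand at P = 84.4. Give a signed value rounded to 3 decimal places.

-0.388

dD/dP = −1796000/(133 + P)² = -38.0003. At P = 84.4, D = 8261.27.
Ed = (dD/dP)·(P/D) = (-38.0003) × (84.4/8261.27) = -0.38822…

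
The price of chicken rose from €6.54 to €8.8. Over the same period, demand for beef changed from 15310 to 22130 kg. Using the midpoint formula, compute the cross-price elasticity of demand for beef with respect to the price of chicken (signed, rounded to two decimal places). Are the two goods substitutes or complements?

%ΔQ_{beef} = (22130 − 15310)/avg = 6820/18720 = 0.364316…
%ΔP_{chicken} = (8.8 − 6.54)/avg = 2.26/7.67 = 0.294654…
E_cross = (6820/18720) / (2.26/7.67) = 1.2364…
E_cross > 0 ⇒ the goods are substitutes.

1.24; substitutes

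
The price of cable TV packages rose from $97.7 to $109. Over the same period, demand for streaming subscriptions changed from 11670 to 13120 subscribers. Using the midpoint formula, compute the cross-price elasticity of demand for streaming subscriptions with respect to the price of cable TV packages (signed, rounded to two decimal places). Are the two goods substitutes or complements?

1.07; substitutes

%ΔQ_{streaming subscriptions} = (13120 − 11670)/avg = 1450/12395 = 0.116982…
%ΔP_{cable TV packages} = (109 − 97.7)/avg = 11.3/103.35 = 0.109337…
E_cross = (1450/12395) / (11.3/103.35) = 1.0699…
E_cross > 0 ⇒ the goods are substitutes.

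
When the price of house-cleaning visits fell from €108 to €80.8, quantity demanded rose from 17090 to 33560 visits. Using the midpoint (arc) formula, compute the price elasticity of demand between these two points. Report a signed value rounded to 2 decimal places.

-2.26

%ΔQ = (33560 − 17090) / [(17090 + 33560)/2] = 16470/25325 = 0.650345…
%ΔP = (80.8 − 108) / [(108 + 80.8)/2] = -27.2/94.4 = -0.288135…
Arc Ed = %ΔQ / %ΔP = (16470/25325) / (-27.2/94.4) = -2.2570…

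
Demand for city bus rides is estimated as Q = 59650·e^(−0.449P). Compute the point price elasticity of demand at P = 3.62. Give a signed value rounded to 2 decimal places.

dQ/dP = −0.449·Q = -5271.85. At P = 3.62, Q = 11741.3.
Ed = (dQ/dP)·(P/Q) = (-5271.85) × (3.62/11741.3) = -1.6253…

-1.63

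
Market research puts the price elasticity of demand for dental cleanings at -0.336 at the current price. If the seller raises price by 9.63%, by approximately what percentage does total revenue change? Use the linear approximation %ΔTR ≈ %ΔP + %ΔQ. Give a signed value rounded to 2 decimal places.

+6.39%

%ΔQ ≈ Ed × %ΔP = (-0.336) × (+9.63%) = -3.2357%
%ΔTR ≈ %ΔP + %ΔQ = (+9.63%) + (-3.2357%) = +6.3943%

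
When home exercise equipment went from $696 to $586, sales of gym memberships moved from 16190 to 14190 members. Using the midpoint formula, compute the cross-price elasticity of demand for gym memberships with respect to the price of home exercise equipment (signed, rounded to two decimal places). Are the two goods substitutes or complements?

0.77; substitutes

%ΔQ_{gym memberships} = (14190 − 16190)/avg = -2000/15190 = -0.131665…
%ΔP_{home exercise equipment} = (586 − 696)/avg = -110/641 = -0.171606…
E_cross = (-2000/15190) / (-110/641) = 0.7672…
E_cross > 0 ⇒ the goods are substitutes.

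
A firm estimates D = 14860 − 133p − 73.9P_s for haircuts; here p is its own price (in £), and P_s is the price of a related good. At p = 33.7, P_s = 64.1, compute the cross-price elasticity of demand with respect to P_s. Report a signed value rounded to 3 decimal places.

At the given values, D = 14860 − 133(33.7) − 73.9(64.1) = 5640.91.
∂D/∂P_s = -73.9.
E = (-73.9) × (64.1/5640.91) = -0.83975…

-0.840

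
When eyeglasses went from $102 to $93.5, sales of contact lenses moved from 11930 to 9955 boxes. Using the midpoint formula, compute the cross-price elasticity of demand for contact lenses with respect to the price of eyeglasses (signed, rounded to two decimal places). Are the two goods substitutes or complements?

2.08; substitutes

%ΔQ_{contact lenses} = (9955 − 11930)/avg = -1975/10942.5 = -0.180488…
%ΔP_{eyeglasses} = (93.5 − 102)/avg = -8.5/97.75 = -0.086956…
E_cross = (-1975/10942.5) / (-8.5/97.75) = 2.0756…
E_cross > 0 ⇒ the goods are substitutes.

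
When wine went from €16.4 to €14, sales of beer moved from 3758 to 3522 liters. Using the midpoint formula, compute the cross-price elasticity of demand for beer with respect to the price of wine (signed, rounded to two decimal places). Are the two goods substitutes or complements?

%ΔQ_{beer} = (3522 − 3758)/avg = -236/3640 = -0.064835…
%ΔP_{wine} = (14 − 16.4)/avg = -2.4/15.2 = -0.157894…
E_cross = (-236/3640) / (-2.4/15.2) = 0.4106…
E_cross > 0 ⇒ the goods are substitutes.

0.41; substitutes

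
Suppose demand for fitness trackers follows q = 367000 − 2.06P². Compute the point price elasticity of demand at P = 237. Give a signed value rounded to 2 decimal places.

-0.92

dq/dP = −2·2.06·P = -976.44. At P = 237, q = 251291.86.
Ed = (dq/dP)·(P/q) = (-976.44) × (237/251291.86) = -0.9209…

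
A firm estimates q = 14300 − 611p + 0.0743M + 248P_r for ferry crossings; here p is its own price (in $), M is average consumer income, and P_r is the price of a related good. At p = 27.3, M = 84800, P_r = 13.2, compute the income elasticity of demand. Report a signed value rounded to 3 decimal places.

0.876

At the given values, q = 14300 − 611(27.3) + 0.0743(84800) + 248(13.2) = 7193.94.
∂q/∂M = 0.0743.
E = (0.0743) × (84800/7193.94) = 0.87582…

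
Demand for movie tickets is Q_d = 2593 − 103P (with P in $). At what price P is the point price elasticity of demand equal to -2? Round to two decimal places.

Ed = −103P/(2593 − 103P). Set this equal to -2:
103P = 2·(2593 − 103P) ⇒ 103P(1 + 2) = 2·2593
P = 2·2593 / (103·3) = 16.7831…

16.78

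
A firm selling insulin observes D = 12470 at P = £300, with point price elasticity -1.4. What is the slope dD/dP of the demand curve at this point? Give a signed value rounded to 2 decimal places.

-58.19

Ed = (dD/dP)·(P/D) ⇒ dD/dP = Ed·D/P = (-1.4)·12470/300 = -58.1933…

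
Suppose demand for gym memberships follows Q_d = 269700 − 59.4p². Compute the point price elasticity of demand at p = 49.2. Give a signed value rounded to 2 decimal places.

dQ_d/dp = −2·59.4·p = -5844.96. At p = 49.2, Q_d = 125913.984.
Ed = (dQ_d/dp)·(p/Q_d) = (-5844.96) × (49.2/125913.984) = -2.2838…

-2.28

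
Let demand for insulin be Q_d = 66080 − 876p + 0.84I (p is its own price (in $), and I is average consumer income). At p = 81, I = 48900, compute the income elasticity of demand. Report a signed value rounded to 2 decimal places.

1.13

At the given values, Q_d = 66080 − 876(81) + 0.84(48900) = 36200.
∂Q_d/∂I = 0.84.
E = (0.84) × (48900/36200) = 1.1346…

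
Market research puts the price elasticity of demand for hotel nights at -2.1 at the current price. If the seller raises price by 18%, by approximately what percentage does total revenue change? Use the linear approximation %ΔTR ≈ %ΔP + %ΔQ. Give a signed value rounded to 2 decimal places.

%ΔQ ≈ Ed × %ΔP = (-2.1) × (+18%) = -37.8000%
%ΔTR ≈ %ΔP + %ΔQ = (+18%) + (-37.8000%) = -19.8000%

-19.80%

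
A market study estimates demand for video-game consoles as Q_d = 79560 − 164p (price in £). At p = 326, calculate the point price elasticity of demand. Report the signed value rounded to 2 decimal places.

dQ_d/dp = −164. At p = 326, Q_d = 79560 − 164(326) = 26096.
Ed = (dQ_d/dp)·(p/Q_d) = −164 × (326/26096) = -2.0487…

-2.05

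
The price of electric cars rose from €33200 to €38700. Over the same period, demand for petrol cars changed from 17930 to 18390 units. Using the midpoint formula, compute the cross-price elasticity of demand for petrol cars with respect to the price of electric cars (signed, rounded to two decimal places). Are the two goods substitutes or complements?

%ΔQ_{petrol cars} = (18390 − 17930)/avg = 460/18160 = 0.025330…
%ΔP_{electric cars} = (38700 − 33200)/avg = 5500/35950 = 0.152990…
E_cross = (460/18160) / (5500/35950) = 0.1655…
E_cross > 0 ⇒ the goods are substitutes.

0.17; substitutes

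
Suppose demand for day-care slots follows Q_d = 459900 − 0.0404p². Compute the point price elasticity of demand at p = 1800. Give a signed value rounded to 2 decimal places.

-0.80

dQ_d/dp = −2·0.0404·p = -145.44. At p = 1800, Q_d = 329004.
Ed = (dQ_d/dp)·(p/Q_d) = (-145.44) × (1800/329004) = -0.7957…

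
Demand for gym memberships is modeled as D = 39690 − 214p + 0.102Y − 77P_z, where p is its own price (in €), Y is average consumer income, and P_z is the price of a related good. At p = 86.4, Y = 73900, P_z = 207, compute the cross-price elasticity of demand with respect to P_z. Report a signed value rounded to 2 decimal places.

-1.25

At the given values, D = 39690 − 214(86.4) + 0.102(73900) − 77(207) = 12799.2.
∂D/∂P_z = -77.
E = (-77) × (207/12799.2) = -1.2453…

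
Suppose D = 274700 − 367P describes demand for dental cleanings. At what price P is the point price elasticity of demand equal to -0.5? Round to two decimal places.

Ed = −367P/(274700 − 367P). Set this equal to -0.5:
367P = 0.5·(274700 − 367P) ⇒ 367P(1 + 0.5) = 0.5·274700
P = 0.5·274700 / (367·1.5) = 249.5004…

249.50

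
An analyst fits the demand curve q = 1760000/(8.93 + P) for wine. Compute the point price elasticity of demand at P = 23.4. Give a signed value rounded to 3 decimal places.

-0.724

dq/dP = −1760000/(8.93 + P)² = -1683.84. At P = 23.4, q = 54438.6.
Ed = (dq/dP)·(P/q) = (-1683.84) × (23.4/54438.6) = -0.72378…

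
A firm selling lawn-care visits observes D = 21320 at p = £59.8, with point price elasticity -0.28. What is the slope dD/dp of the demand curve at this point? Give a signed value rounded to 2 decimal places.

Ed = (dD/dp)·(p/D) ⇒ dD/dp = Ed·D/p = (-0.28)·21320/59.8 = -99.8260…

-99.83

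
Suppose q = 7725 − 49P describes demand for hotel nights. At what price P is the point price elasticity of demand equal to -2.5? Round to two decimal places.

Ed = −49P/(7725 − 49P). Set this equal to -2.5:
49P = 2.5·(7725 − 49P) ⇒ 49P(1 + 2.5) = 2.5·7725
P = 2.5·7725 / (49·3.5) = 112.6093…

112.61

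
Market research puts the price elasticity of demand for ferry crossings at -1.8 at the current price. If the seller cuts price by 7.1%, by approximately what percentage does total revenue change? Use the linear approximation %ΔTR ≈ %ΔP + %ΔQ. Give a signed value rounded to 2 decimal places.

%ΔQ ≈ Ed × %ΔP = (-1.8) × (-7.1%) = +12.7800%
%ΔTR ≈ %ΔP + %ΔQ = (-7.1%) + (+12.7800%) = +5.6800%

+5.68%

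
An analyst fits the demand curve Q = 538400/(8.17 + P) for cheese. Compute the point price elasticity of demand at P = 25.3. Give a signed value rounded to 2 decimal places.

-0.76

dQ/dP = −538400/(8.17 + P)² = -480.611. At P = 25.3, Q = 16086.
Ed = (dQ/dP)·(P/Q) = (-480.611) × (25.3/16086) = -0.7559…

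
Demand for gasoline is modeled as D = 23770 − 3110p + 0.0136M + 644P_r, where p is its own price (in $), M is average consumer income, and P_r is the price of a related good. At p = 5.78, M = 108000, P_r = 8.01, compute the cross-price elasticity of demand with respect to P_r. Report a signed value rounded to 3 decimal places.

0.415

At the given values, D = 23770 − 3110(5.78) + 0.0136(108000) + 644(8.01) = 12421.44.
∂D/∂P_r = 644.
E = (644) × (8.01/12421.44) = 0.41528…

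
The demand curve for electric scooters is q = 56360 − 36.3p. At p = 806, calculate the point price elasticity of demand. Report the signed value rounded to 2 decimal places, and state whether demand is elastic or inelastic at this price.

-1.08; elastic

dq/dp = −36.3. At p = 806, q = 56360 − 36.3(806) = 27102.2.
Ed = (dq/dp)·(p/q) = −36.3 × (806/27102.2) = -1.0795…
|Ed| = 1.08 > 1, so demand is elastic.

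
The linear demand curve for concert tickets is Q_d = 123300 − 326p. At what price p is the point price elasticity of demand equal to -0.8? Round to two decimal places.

Ed = −326p/(123300 − 326p). Set this equal to -0.8:
326p = 0.8·(123300 − 326p) ⇒ 326p(1 + 0.8) = 0.8·123300
p = 0.8·123300 / (326·1.8) = 168.0981…

168.10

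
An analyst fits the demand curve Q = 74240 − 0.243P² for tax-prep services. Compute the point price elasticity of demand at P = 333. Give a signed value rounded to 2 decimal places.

-1.14

dQ/dP = −2·0.243·P = -161.838. At P = 333, Q = 47293.973.
Ed = (dQ/dP)·(P/Q) = (-161.838) × (333/47293.973) = -1.1395…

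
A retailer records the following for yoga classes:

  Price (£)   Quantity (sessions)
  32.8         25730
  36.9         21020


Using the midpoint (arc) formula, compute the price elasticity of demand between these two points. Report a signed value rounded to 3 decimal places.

%ΔQ = (21020 − 25730) / [(25730 + 21020)/2] = -4710/23375 = -0.201497…
%ΔP = (36.9 − 32.8) / [(32.8 + 36.9)/2] = 4.1/34.85 = 0.117647…
Arc Ed = %ΔQ / %ΔP = (-4710/23375) / (4.1/34.85) = -1.71272…

-1.713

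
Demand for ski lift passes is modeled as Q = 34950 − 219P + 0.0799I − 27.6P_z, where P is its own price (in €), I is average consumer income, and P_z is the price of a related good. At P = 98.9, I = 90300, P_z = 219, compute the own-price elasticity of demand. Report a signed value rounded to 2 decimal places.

At the given values, Q = 34950 − 219(98.9) + 0.0799(90300) − 27.6(219) = 14461.47.
∂Q/∂P = −219.
E = (-219) × (98.9/14461.47) = -1.4977…

-1.50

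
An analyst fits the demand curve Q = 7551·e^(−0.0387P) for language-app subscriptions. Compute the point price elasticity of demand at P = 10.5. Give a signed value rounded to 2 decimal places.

dQ/dP = −0.0387·Q = -194.643. At P = 10.5, Q = 5029.55.
Ed = (dQ/dP)·(P/Q) = (-194.643) × (10.5/5029.55) = -0.4063…

-0.41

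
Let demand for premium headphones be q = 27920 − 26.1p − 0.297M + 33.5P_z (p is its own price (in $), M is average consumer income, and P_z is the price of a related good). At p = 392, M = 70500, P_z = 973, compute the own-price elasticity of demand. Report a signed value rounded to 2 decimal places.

At the given values, q = 27920 − 26.1(392) − 0.297(70500) + 33.5(973) = 29345.8.
∂q/∂p = −26.1.
E = (-26.1) × (392/29345.8) = -0.3486…

-0.35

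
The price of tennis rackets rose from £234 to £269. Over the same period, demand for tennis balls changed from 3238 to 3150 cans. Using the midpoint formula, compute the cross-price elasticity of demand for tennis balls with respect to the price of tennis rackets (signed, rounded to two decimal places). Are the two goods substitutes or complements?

-0.20; complements

%ΔQ_{tennis balls} = (3150 − 3238)/avg = -88/3194 = -0.027551…
%ΔP_{tennis rackets} = (269 − 234)/avg = 35/251.5 = 0.139165…
E_cross = (-88/3194) / (35/251.5) = -0.1979…
E_cross < 0 ⇒ the goods are complements.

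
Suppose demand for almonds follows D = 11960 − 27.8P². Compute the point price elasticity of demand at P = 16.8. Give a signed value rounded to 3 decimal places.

dD/dP = −2·27.8·P = -934.08. At P = 16.8, D = 4113.728.
Ed = (dD/dP)·(P/D) = (-934.08) × (16.8/4113.728) = -3.81467…

-3.815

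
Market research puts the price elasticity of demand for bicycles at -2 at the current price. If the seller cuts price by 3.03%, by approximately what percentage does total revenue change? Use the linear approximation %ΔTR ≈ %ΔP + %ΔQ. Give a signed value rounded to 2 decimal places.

+3.03%

%ΔQ ≈ Ed × %ΔP = (-2) × (-3.03%) = +6.0600%
%ΔTR ≈ %ΔP + %ΔQ = (-3.03%) + (+6.0600%) = +3.0300%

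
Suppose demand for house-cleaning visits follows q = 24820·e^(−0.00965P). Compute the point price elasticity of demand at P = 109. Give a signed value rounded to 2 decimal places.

-1.05

dq/dP = −0.00965·q = -83.6597. At P = 109, q = 8669.4.
Ed = (dq/dP)·(P/q) = (-83.6597) × (109/8669.4) = -1.0518…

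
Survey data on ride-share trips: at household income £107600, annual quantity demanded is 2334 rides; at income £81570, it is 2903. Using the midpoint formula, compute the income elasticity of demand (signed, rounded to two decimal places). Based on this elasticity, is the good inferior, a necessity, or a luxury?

-0.79; inferior

%ΔQ = (2903 − 2334)/[( 2334 + 2903)/2] = 569/2618.5 = 0.217299…
%ΔIncome = (81570 − 107600)/[( 107600 + 81570)/2] = -26030/94585 = -0.275202…
E_income = (569/2618.5) / (-26030/94585) = -0.7896…
E_income < 0 ⇒ inferior good.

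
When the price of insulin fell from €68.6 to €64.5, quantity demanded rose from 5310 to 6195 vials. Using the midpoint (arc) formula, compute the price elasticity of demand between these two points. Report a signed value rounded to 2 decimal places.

%ΔQ = (6195 − 5310) / [(5310 + 6195)/2] = 885/5752.5 = 0.153846…
%ΔP = (64.5 − 68.6) / [(68.6 + 64.5)/2] = -4.1/66.55 = -0.061607…
Arc Ed = %ΔQ / %ΔP = (885/5752.5) / (-4.1/66.55) = -2.4971…

-2.50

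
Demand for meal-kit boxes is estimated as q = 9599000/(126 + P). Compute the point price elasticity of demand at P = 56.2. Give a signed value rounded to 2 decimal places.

-0.31

dq/dP = −9599000/(126 + P)² = -289.154. At P = 56.2, q = 52683.9.
Ed = (dq/dP)·(P/q) = (-289.154) × (56.2/52683.9) = -0.3084…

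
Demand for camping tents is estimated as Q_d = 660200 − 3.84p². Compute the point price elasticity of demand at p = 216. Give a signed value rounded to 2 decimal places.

dQ_d/dp = −2·3.84·p = -1658.88. At p = 216, Q_d = 481040.96.
Ed = (dQ_d/dp)·(p/Q_d) = (-1658.88) × (216/481040.96) = -0.7448…

-0.74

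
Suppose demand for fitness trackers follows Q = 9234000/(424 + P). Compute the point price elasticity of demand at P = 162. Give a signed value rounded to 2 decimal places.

dQ/dP = −9234000/(424 + P)² = -26.8902. At P = 162, Q = 15757.7.
Ed = (dQ/dP)·(P/Q) = (-26.8902) × (162/15757.7) = -0.2764…

-0.28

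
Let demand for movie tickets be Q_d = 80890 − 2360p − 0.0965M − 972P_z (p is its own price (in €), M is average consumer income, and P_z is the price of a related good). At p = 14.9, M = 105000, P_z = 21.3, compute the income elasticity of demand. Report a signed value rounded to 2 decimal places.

At the given values, Q_d = 80890 − 2360(14.9) − 0.0965(105000) − 972(21.3) = 14889.9.
∂Q_d/∂M = -0.0965.
E = (-0.0965) × (105000/14889.9) = -0.6804…

-0.68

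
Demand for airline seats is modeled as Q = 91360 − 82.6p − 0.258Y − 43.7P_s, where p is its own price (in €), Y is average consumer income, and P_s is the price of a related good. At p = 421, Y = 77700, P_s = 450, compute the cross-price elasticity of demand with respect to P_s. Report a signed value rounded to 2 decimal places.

-1.17

At the given values, Q = 91360 − 82.6(421) − 0.258(77700) − 43.7(450) = 16873.8.
∂Q/∂P_s = -43.7.
E = (-43.7) × (450/16873.8) = -1.1654…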